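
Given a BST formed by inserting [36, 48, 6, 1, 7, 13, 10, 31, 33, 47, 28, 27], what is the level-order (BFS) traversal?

Tree insertion order: [36, 48, 6, 1, 7, 13, 10, 31, 33, 47, 28, 27]
Tree (level-order array): [36, 6, 48, 1, 7, 47, None, None, None, None, 13, None, None, 10, 31, None, None, 28, 33, 27]
BFS from the root, enqueuing left then right child of each popped node:
  queue [36] -> pop 36, enqueue [6, 48], visited so far: [36]
  queue [6, 48] -> pop 6, enqueue [1, 7], visited so far: [36, 6]
  queue [48, 1, 7] -> pop 48, enqueue [47], visited so far: [36, 6, 48]
  queue [1, 7, 47] -> pop 1, enqueue [none], visited so far: [36, 6, 48, 1]
  queue [7, 47] -> pop 7, enqueue [13], visited so far: [36, 6, 48, 1, 7]
  queue [47, 13] -> pop 47, enqueue [none], visited so far: [36, 6, 48, 1, 7, 47]
  queue [13] -> pop 13, enqueue [10, 31], visited so far: [36, 6, 48, 1, 7, 47, 13]
  queue [10, 31] -> pop 10, enqueue [none], visited so far: [36, 6, 48, 1, 7, 47, 13, 10]
  queue [31] -> pop 31, enqueue [28, 33], visited so far: [36, 6, 48, 1, 7, 47, 13, 10, 31]
  queue [28, 33] -> pop 28, enqueue [27], visited so far: [36, 6, 48, 1, 7, 47, 13, 10, 31, 28]
  queue [33, 27] -> pop 33, enqueue [none], visited so far: [36, 6, 48, 1, 7, 47, 13, 10, 31, 28, 33]
  queue [27] -> pop 27, enqueue [none], visited so far: [36, 6, 48, 1, 7, 47, 13, 10, 31, 28, 33, 27]
Result: [36, 6, 48, 1, 7, 47, 13, 10, 31, 28, 33, 27]


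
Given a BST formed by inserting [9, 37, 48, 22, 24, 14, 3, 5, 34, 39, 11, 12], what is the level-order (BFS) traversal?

Tree insertion order: [9, 37, 48, 22, 24, 14, 3, 5, 34, 39, 11, 12]
Tree (level-order array): [9, 3, 37, None, 5, 22, 48, None, None, 14, 24, 39, None, 11, None, None, 34, None, None, None, 12]
BFS from the root, enqueuing left then right child of each popped node:
  queue [9] -> pop 9, enqueue [3, 37], visited so far: [9]
  queue [3, 37] -> pop 3, enqueue [5], visited so far: [9, 3]
  queue [37, 5] -> pop 37, enqueue [22, 48], visited so far: [9, 3, 37]
  queue [5, 22, 48] -> pop 5, enqueue [none], visited so far: [9, 3, 37, 5]
  queue [22, 48] -> pop 22, enqueue [14, 24], visited so far: [9, 3, 37, 5, 22]
  queue [48, 14, 24] -> pop 48, enqueue [39], visited so far: [9, 3, 37, 5, 22, 48]
  queue [14, 24, 39] -> pop 14, enqueue [11], visited so far: [9, 3, 37, 5, 22, 48, 14]
  queue [24, 39, 11] -> pop 24, enqueue [34], visited so far: [9, 3, 37, 5, 22, 48, 14, 24]
  queue [39, 11, 34] -> pop 39, enqueue [none], visited so far: [9, 3, 37, 5, 22, 48, 14, 24, 39]
  queue [11, 34] -> pop 11, enqueue [12], visited so far: [9, 3, 37, 5, 22, 48, 14, 24, 39, 11]
  queue [34, 12] -> pop 34, enqueue [none], visited so far: [9, 3, 37, 5, 22, 48, 14, 24, 39, 11, 34]
  queue [12] -> pop 12, enqueue [none], visited so far: [9, 3, 37, 5, 22, 48, 14, 24, 39, 11, 34, 12]
Result: [9, 3, 37, 5, 22, 48, 14, 24, 39, 11, 34, 12]


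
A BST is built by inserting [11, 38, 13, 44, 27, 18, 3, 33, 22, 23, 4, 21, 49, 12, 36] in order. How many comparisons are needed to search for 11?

Search path for 11: 11
Found: True
Comparisons: 1


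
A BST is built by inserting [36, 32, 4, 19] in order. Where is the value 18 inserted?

Starting tree (level order): [36, 32, None, 4, None, None, 19]
Insertion path: 36 -> 32 -> 4 -> 19
Result: insert 18 as left child of 19
Final tree (level order): [36, 32, None, 4, None, None, 19, 18]


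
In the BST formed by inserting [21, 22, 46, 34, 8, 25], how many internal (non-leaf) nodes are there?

Tree built from: [21, 22, 46, 34, 8, 25]
Tree (level-order array): [21, 8, 22, None, None, None, 46, 34, None, 25]
Rule: An internal node has at least one child.
Per-node child counts:
  node 21: 2 child(ren)
  node 8: 0 child(ren)
  node 22: 1 child(ren)
  node 46: 1 child(ren)
  node 34: 1 child(ren)
  node 25: 0 child(ren)
Matching nodes: [21, 22, 46, 34]
Count of internal (non-leaf) nodes: 4


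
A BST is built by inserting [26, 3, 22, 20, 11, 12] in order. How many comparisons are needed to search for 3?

Search path for 3: 26 -> 3
Found: True
Comparisons: 2


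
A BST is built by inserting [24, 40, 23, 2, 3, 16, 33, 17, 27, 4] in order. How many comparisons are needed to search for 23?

Search path for 23: 24 -> 23
Found: True
Comparisons: 2


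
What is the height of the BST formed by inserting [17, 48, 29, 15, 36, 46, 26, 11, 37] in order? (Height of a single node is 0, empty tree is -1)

Insertion order: [17, 48, 29, 15, 36, 46, 26, 11, 37]
Tree (level-order array): [17, 15, 48, 11, None, 29, None, None, None, 26, 36, None, None, None, 46, 37]
Compute height bottom-up (empty subtree = -1):
  height(11) = 1 + max(-1, -1) = 0
  height(15) = 1 + max(0, -1) = 1
  height(26) = 1 + max(-1, -1) = 0
  height(37) = 1 + max(-1, -1) = 0
  height(46) = 1 + max(0, -1) = 1
  height(36) = 1 + max(-1, 1) = 2
  height(29) = 1 + max(0, 2) = 3
  height(48) = 1 + max(3, -1) = 4
  height(17) = 1 + max(1, 4) = 5
Height = 5


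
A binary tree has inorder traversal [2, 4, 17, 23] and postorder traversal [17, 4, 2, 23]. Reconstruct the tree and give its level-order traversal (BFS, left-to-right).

Inorder:   [2, 4, 17, 23]
Postorder: [17, 4, 2, 23]
Algorithm: postorder visits root last, so walk postorder right-to-left;
each value is the root of the current inorder slice — split it at that
value, recurse on the right subtree first, then the left.
Recursive splits:
  root=23; inorder splits into left=[2, 4, 17], right=[]
  root=2; inorder splits into left=[], right=[4, 17]
  root=4; inorder splits into left=[], right=[17]
  root=17; inorder splits into left=[], right=[]
Reconstructed level-order: [23, 2, 4, 17]


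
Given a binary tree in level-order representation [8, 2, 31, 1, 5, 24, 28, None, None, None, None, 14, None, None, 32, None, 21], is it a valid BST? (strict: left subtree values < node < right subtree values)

Level-order array: [8, 2, 31, 1, 5, 24, 28, None, None, None, None, 14, None, None, 32, None, 21]
Validate using subtree bounds (lo, hi): at each node, require lo < value < hi,
then recurse left with hi=value and right with lo=value.
Preorder trace (stopping at first violation):
  at node 8 with bounds (-inf, +inf): OK
  at node 2 with bounds (-inf, 8): OK
  at node 1 with bounds (-inf, 2): OK
  at node 5 with bounds (2, 8): OK
  at node 31 with bounds (8, +inf): OK
  at node 24 with bounds (8, 31): OK
  at node 14 with bounds (8, 24): OK
  at node 21 with bounds (14, 24): OK
  at node 28 with bounds (31, +inf): VIOLATION
Node 28 violates its bound: not (31 < 28 < +inf).
Result: Not a valid BST


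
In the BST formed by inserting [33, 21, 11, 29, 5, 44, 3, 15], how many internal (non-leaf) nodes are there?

Tree built from: [33, 21, 11, 29, 5, 44, 3, 15]
Tree (level-order array): [33, 21, 44, 11, 29, None, None, 5, 15, None, None, 3]
Rule: An internal node has at least one child.
Per-node child counts:
  node 33: 2 child(ren)
  node 21: 2 child(ren)
  node 11: 2 child(ren)
  node 5: 1 child(ren)
  node 3: 0 child(ren)
  node 15: 0 child(ren)
  node 29: 0 child(ren)
  node 44: 0 child(ren)
Matching nodes: [33, 21, 11, 5]
Count of internal (non-leaf) nodes: 4


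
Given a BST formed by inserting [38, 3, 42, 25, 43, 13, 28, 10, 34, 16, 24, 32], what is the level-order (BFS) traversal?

Tree insertion order: [38, 3, 42, 25, 43, 13, 28, 10, 34, 16, 24, 32]
Tree (level-order array): [38, 3, 42, None, 25, None, 43, 13, 28, None, None, 10, 16, None, 34, None, None, None, 24, 32]
BFS from the root, enqueuing left then right child of each popped node:
  queue [38] -> pop 38, enqueue [3, 42], visited so far: [38]
  queue [3, 42] -> pop 3, enqueue [25], visited so far: [38, 3]
  queue [42, 25] -> pop 42, enqueue [43], visited so far: [38, 3, 42]
  queue [25, 43] -> pop 25, enqueue [13, 28], visited so far: [38, 3, 42, 25]
  queue [43, 13, 28] -> pop 43, enqueue [none], visited so far: [38, 3, 42, 25, 43]
  queue [13, 28] -> pop 13, enqueue [10, 16], visited so far: [38, 3, 42, 25, 43, 13]
  queue [28, 10, 16] -> pop 28, enqueue [34], visited so far: [38, 3, 42, 25, 43, 13, 28]
  queue [10, 16, 34] -> pop 10, enqueue [none], visited so far: [38, 3, 42, 25, 43, 13, 28, 10]
  queue [16, 34] -> pop 16, enqueue [24], visited so far: [38, 3, 42, 25, 43, 13, 28, 10, 16]
  queue [34, 24] -> pop 34, enqueue [32], visited so far: [38, 3, 42, 25, 43, 13, 28, 10, 16, 34]
  queue [24, 32] -> pop 24, enqueue [none], visited so far: [38, 3, 42, 25, 43, 13, 28, 10, 16, 34, 24]
  queue [32] -> pop 32, enqueue [none], visited so far: [38, 3, 42, 25, 43, 13, 28, 10, 16, 34, 24, 32]
Result: [38, 3, 42, 25, 43, 13, 28, 10, 16, 34, 24, 32]


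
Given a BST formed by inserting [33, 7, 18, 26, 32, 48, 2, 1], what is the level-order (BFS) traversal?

Tree insertion order: [33, 7, 18, 26, 32, 48, 2, 1]
Tree (level-order array): [33, 7, 48, 2, 18, None, None, 1, None, None, 26, None, None, None, 32]
BFS from the root, enqueuing left then right child of each popped node:
  queue [33] -> pop 33, enqueue [7, 48], visited so far: [33]
  queue [7, 48] -> pop 7, enqueue [2, 18], visited so far: [33, 7]
  queue [48, 2, 18] -> pop 48, enqueue [none], visited so far: [33, 7, 48]
  queue [2, 18] -> pop 2, enqueue [1], visited so far: [33, 7, 48, 2]
  queue [18, 1] -> pop 18, enqueue [26], visited so far: [33, 7, 48, 2, 18]
  queue [1, 26] -> pop 1, enqueue [none], visited so far: [33, 7, 48, 2, 18, 1]
  queue [26] -> pop 26, enqueue [32], visited so far: [33, 7, 48, 2, 18, 1, 26]
  queue [32] -> pop 32, enqueue [none], visited so far: [33, 7, 48, 2, 18, 1, 26, 32]
Result: [33, 7, 48, 2, 18, 1, 26, 32]


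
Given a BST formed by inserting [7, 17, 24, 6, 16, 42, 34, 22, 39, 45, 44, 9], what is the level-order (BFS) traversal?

Tree insertion order: [7, 17, 24, 6, 16, 42, 34, 22, 39, 45, 44, 9]
Tree (level-order array): [7, 6, 17, None, None, 16, 24, 9, None, 22, 42, None, None, None, None, 34, 45, None, 39, 44]
BFS from the root, enqueuing left then right child of each popped node:
  queue [7] -> pop 7, enqueue [6, 17], visited so far: [7]
  queue [6, 17] -> pop 6, enqueue [none], visited so far: [7, 6]
  queue [17] -> pop 17, enqueue [16, 24], visited so far: [7, 6, 17]
  queue [16, 24] -> pop 16, enqueue [9], visited so far: [7, 6, 17, 16]
  queue [24, 9] -> pop 24, enqueue [22, 42], visited so far: [7, 6, 17, 16, 24]
  queue [9, 22, 42] -> pop 9, enqueue [none], visited so far: [7, 6, 17, 16, 24, 9]
  queue [22, 42] -> pop 22, enqueue [none], visited so far: [7, 6, 17, 16, 24, 9, 22]
  queue [42] -> pop 42, enqueue [34, 45], visited so far: [7, 6, 17, 16, 24, 9, 22, 42]
  queue [34, 45] -> pop 34, enqueue [39], visited so far: [7, 6, 17, 16, 24, 9, 22, 42, 34]
  queue [45, 39] -> pop 45, enqueue [44], visited so far: [7, 6, 17, 16, 24, 9, 22, 42, 34, 45]
  queue [39, 44] -> pop 39, enqueue [none], visited so far: [7, 6, 17, 16, 24, 9, 22, 42, 34, 45, 39]
  queue [44] -> pop 44, enqueue [none], visited so far: [7, 6, 17, 16, 24, 9, 22, 42, 34, 45, 39, 44]
Result: [7, 6, 17, 16, 24, 9, 22, 42, 34, 45, 39, 44]


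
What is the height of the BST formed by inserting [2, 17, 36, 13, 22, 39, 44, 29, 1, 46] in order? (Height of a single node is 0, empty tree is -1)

Insertion order: [2, 17, 36, 13, 22, 39, 44, 29, 1, 46]
Tree (level-order array): [2, 1, 17, None, None, 13, 36, None, None, 22, 39, None, 29, None, 44, None, None, None, 46]
Compute height bottom-up (empty subtree = -1):
  height(1) = 1 + max(-1, -1) = 0
  height(13) = 1 + max(-1, -1) = 0
  height(29) = 1 + max(-1, -1) = 0
  height(22) = 1 + max(-1, 0) = 1
  height(46) = 1 + max(-1, -1) = 0
  height(44) = 1 + max(-1, 0) = 1
  height(39) = 1 + max(-1, 1) = 2
  height(36) = 1 + max(1, 2) = 3
  height(17) = 1 + max(0, 3) = 4
  height(2) = 1 + max(0, 4) = 5
Height = 5


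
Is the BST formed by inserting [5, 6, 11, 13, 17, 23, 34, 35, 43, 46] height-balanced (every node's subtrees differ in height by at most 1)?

Tree (level-order array): [5, None, 6, None, 11, None, 13, None, 17, None, 23, None, 34, None, 35, None, 43, None, 46]
Definition: a tree is height-balanced if, at every node, |h(left) - h(right)| <= 1 (empty subtree has height -1).
Bottom-up per-node check:
  node 46: h_left=-1, h_right=-1, diff=0 [OK], height=0
  node 43: h_left=-1, h_right=0, diff=1 [OK], height=1
  node 35: h_left=-1, h_right=1, diff=2 [FAIL (|-1-1|=2 > 1)], height=2
  node 34: h_left=-1, h_right=2, diff=3 [FAIL (|-1-2|=3 > 1)], height=3
  node 23: h_left=-1, h_right=3, diff=4 [FAIL (|-1-3|=4 > 1)], height=4
  node 17: h_left=-1, h_right=4, diff=5 [FAIL (|-1-4|=5 > 1)], height=5
  node 13: h_left=-1, h_right=5, diff=6 [FAIL (|-1-5|=6 > 1)], height=6
  node 11: h_left=-1, h_right=6, diff=7 [FAIL (|-1-6|=7 > 1)], height=7
  node 6: h_left=-1, h_right=7, diff=8 [FAIL (|-1-7|=8 > 1)], height=8
  node 5: h_left=-1, h_right=8, diff=9 [FAIL (|-1-8|=9 > 1)], height=9
Node 35 violates the condition: |-1 - 1| = 2 > 1.
Result: Not balanced


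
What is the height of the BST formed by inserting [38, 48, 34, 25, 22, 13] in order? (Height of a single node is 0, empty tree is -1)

Insertion order: [38, 48, 34, 25, 22, 13]
Tree (level-order array): [38, 34, 48, 25, None, None, None, 22, None, 13]
Compute height bottom-up (empty subtree = -1):
  height(13) = 1 + max(-1, -1) = 0
  height(22) = 1 + max(0, -1) = 1
  height(25) = 1 + max(1, -1) = 2
  height(34) = 1 + max(2, -1) = 3
  height(48) = 1 + max(-1, -1) = 0
  height(38) = 1 + max(3, 0) = 4
Height = 4


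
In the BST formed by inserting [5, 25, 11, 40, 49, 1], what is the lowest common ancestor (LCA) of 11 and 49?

Tree insertion order: [5, 25, 11, 40, 49, 1]
Tree (level-order array): [5, 1, 25, None, None, 11, 40, None, None, None, 49]
In a BST, the LCA of p=11, q=49 is the first node v on the
root-to-leaf path with p <= v <= q (go left if both < v, right if both > v).
Walk from root:
  at 5: both 11 and 49 > 5, go right
  at 25: 11 <= 25 <= 49, this is the LCA
LCA = 25


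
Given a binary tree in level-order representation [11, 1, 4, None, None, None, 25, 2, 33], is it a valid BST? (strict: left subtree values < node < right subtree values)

Level-order array: [11, 1, 4, None, None, None, 25, 2, 33]
Validate using subtree bounds (lo, hi): at each node, require lo < value < hi,
then recurse left with hi=value and right with lo=value.
Preorder trace (stopping at first violation):
  at node 11 with bounds (-inf, +inf): OK
  at node 1 with bounds (-inf, 11): OK
  at node 4 with bounds (11, +inf): VIOLATION
Node 4 violates its bound: not (11 < 4 < +inf).
Result: Not a valid BST


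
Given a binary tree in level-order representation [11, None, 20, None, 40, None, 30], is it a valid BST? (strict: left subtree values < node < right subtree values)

Level-order array: [11, None, 20, None, 40, None, 30]
Validate using subtree bounds (lo, hi): at each node, require lo < value < hi,
then recurse left with hi=value and right with lo=value.
Preorder trace (stopping at first violation):
  at node 11 with bounds (-inf, +inf): OK
  at node 20 with bounds (11, +inf): OK
  at node 40 with bounds (20, +inf): OK
  at node 30 with bounds (40, +inf): VIOLATION
Node 30 violates its bound: not (40 < 30 < +inf).
Result: Not a valid BST


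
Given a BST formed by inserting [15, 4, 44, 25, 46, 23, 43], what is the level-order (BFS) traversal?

Tree insertion order: [15, 4, 44, 25, 46, 23, 43]
Tree (level-order array): [15, 4, 44, None, None, 25, 46, 23, 43]
BFS from the root, enqueuing left then right child of each popped node:
  queue [15] -> pop 15, enqueue [4, 44], visited so far: [15]
  queue [4, 44] -> pop 4, enqueue [none], visited so far: [15, 4]
  queue [44] -> pop 44, enqueue [25, 46], visited so far: [15, 4, 44]
  queue [25, 46] -> pop 25, enqueue [23, 43], visited so far: [15, 4, 44, 25]
  queue [46, 23, 43] -> pop 46, enqueue [none], visited so far: [15, 4, 44, 25, 46]
  queue [23, 43] -> pop 23, enqueue [none], visited so far: [15, 4, 44, 25, 46, 23]
  queue [43] -> pop 43, enqueue [none], visited so far: [15, 4, 44, 25, 46, 23, 43]
Result: [15, 4, 44, 25, 46, 23, 43]


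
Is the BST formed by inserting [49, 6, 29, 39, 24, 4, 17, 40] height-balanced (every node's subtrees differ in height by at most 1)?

Tree (level-order array): [49, 6, None, 4, 29, None, None, 24, 39, 17, None, None, 40]
Definition: a tree is height-balanced if, at every node, |h(left) - h(right)| <= 1 (empty subtree has height -1).
Bottom-up per-node check:
  node 4: h_left=-1, h_right=-1, diff=0 [OK], height=0
  node 17: h_left=-1, h_right=-1, diff=0 [OK], height=0
  node 24: h_left=0, h_right=-1, diff=1 [OK], height=1
  node 40: h_left=-1, h_right=-1, diff=0 [OK], height=0
  node 39: h_left=-1, h_right=0, diff=1 [OK], height=1
  node 29: h_left=1, h_right=1, diff=0 [OK], height=2
  node 6: h_left=0, h_right=2, diff=2 [FAIL (|0-2|=2 > 1)], height=3
  node 49: h_left=3, h_right=-1, diff=4 [FAIL (|3--1|=4 > 1)], height=4
Node 6 violates the condition: |0 - 2| = 2 > 1.
Result: Not balanced


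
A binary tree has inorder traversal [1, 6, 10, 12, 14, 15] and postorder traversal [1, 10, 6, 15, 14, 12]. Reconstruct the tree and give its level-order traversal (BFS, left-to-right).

Inorder:   [1, 6, 10, 12, 14, 15]
Postorder: [1, 10, 6, 15, 14, 12]
Algorithm: postorder visits root last, so walk postorder right-to-left;
each value is the root of the current inorder slice — split it at that
value, recurse on the right subtree first, then the left.
Recursive splits:
  root=12; inorder splits into left=[1, 6, 10], right=[14, 15]
  root=14; inorder splits into left=[], right=[15]
  root=15; inorder splits into left=[], right=[]
  root=6; inorder splits into left=[1], right=[10]
  root=10; inorder splits into left=[], right=[]
  root=1; inorder splits into left=[], right=[]
Reconstructed level-order: [12, 6, 14, 1, 10, 15]


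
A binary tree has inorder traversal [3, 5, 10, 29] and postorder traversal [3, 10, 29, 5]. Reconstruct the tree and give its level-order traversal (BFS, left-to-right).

Inorder:   [3, 5, 10, 29]
Postorder: [3, 10, 29, 5]
Algorithm: postorder visits root last, so walk postorder right-to-left;
each value is the root of the current inorder slice — split it at that
value, recurse on the right subtree first, then the left.
Recursive splits:
  root=5; inorder splits into left=[3], right=[10, 29]
  root=29; inorder splits into left=[10], right=[]
  root=10; inorder splits into left=[], right=[]
  root=3; inorder splits into left=[], right=[]
Reconstructed level-order: [5, 3, 29, 10]


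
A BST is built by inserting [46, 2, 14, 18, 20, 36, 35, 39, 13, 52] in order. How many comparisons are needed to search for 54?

Search path for 54: 46 -> 52
Found: False
Comparisons: 2


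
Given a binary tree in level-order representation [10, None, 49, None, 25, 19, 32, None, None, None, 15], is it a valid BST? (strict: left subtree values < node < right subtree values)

Level-order array: [10, None, 49, None, 25, 19, 32, None, None, None, 15]
Validate using subtree bounds (lo, hi): at each node, require lo < value < hi,
then recurse left with hi=value and right with lo=value.
Preorder trace (stopping at first violation):
  at node 10 with bounds (-inf, +inf): OK
  at node 49 with bounds (10, +inf): OK
  at node 25 with bounds (49, +inf): VIOLATION
Node 25 violates its bound: not (49 < 25 < +inf).
Result: Not a valid BST


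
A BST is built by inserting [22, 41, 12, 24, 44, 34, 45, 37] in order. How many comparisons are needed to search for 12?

Search path for 12: 22 -> 12
Found: True
Comparisons: 2


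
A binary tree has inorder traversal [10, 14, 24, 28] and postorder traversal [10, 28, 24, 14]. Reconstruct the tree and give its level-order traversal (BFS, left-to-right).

Inorder:   [10, 14, 24, 28]
Postorder: [10, 28, 24, 14]
Algorithm: postorder visits root last, so walk postorder right-to-left;
each value is the root of the current inorder slice — split it at that
value, recurse on the right subtree first, then the left.
Recursive splits:
  root=14; inorder splits into left=[10], right=[24, 28]
  root=24; inorder splits into left=[], right=[28]
  root=28; inorder splits into left=[], right=[]
  root=10; inorder splits into left=[], right=[]
Reconstructed level-order: [14, 10, 24, 28]


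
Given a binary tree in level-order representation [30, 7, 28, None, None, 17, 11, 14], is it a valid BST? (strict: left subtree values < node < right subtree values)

Level-order array: [30, 7, 28, None, None, 17, 11, 14]
Validate using subtree bounds (lo, hi): at each node, require lo < value < hi,
then recurse left with hi=value and right with lo=value.
Preorder trace (stopping at first violation):
  at node 30 with bounds (-inf, +inf): OK
  at node 7 with bounds (-inf, 30): OK
  at node 28 with bounds (30, +inf): VIOLATION
Node 28 violates its bound: not (30 < 28 < +inf).
Result: Not a valid BST


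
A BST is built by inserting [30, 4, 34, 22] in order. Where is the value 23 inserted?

Starting tree (level order): [30, 4, 34, None, 22]
Insertion path: 30 -> 4 -> 22
Result: insert 23 as right child of 22
Final tree (level order): [30, 4, 34, None, 22, None, None, None, 23]


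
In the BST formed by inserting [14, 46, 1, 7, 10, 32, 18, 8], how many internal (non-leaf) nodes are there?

Tree built from: [14, 46, 1, 7, 10, 32, 18, 8]
Tree (level-order array): [14, 1, 46, None, 7, 32, None, None, 10, 18, None, 8]
Rule: An internal node has at least one child.
Per-node child counts:
  node 14: 2 child(ren)
  node 1: 1 child(ren)
  node 7: 1 child(ren)
  node 10: 1 child(ren)
  node 8: 0 child(ren)
  node 46: 1 child(ren)
  node 32: 1 child(ren)
  node 18: 0 child(ren)
Matching nodes: [14, 1, 7, 10, 46, 32]
Count of internal (non-leaf) nodes: 6


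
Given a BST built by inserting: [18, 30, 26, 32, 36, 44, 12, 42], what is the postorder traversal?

Tree insertion order: [18, 30, 26, 32, 36, 44, 12, 42]
Tree (level-order array): [18, 12, 30, None, None, 26, 32, None, None, None, 36, None, 44, 42]
Postorder traversal: [12, 26, 42, 44, 36, 32, 30, 18]


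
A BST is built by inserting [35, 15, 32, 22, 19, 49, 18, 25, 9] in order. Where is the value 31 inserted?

Starting tree (level order): [35, 15, 49, 9, 32, None, None, None, None, 22, None, 19, 25, 18]
Insertion path: 35 -> 15 -> 32 -> 22 -> 25
Result: insert 31 as right child of 25
Final tree (level order): [35, 15, 49, 9, 32, None, None, None, None, 22, None, 19, 25, 18, None, None, 31]


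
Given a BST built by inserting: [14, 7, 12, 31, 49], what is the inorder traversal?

Tree insertion order: [14, 7, 12, 31, 49]
Tree (level-order array): [14, 7, 31, None, 12, None, 49]
Inorder traversal: [7, 12, 14, 31, 49]


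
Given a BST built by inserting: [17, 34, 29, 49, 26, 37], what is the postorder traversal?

Tree insertion order: [17, 34, 29, 49, 26, 37]
Tree (level-order array): [17, None, 34, 29, 49, 26, None, 37]
Postorder traversal: [26, 29, 37, 49, 34, 17]


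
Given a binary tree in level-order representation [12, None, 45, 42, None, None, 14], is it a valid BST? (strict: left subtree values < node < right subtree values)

Level-order array: [12, None, 45, 42, None, None, 14]
Validate using subtree bounds (lo, hi): at each node, require lo < value < hi,
then recurse left with hi=value and right with lo=value.
Preorder trace (stopping at first violation):
  at node 12 with bounds (-inf, +inf): OK
  at node 45 with bounds (12, +inf): OK
  at node 42 with bounds (12, 45): OK
  at node 14 with bounds (42, 45): VIOLATION
Node 14 violates its bound: not (42 < 14 < 45).
Result: Not a valid BST


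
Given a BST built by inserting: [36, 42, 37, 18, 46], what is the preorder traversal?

Tree insertion order: [36, 42, 37, 18, 46]
Tree (level-order array): [36, 18, 42, None, None, 37, 46]
Preorder traversal: [36, 18, 42, 37, 46]


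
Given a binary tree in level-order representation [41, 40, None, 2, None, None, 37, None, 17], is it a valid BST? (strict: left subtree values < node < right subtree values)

Level-order array: [41, 40, None, 2, None, None, 37, None, 17]
Validate using subtree bounds (lo, hi): at each node, require lo < value < hi,
then recurse left with hi=value and right with lo=value.
Preorder trace (stopping at first violation):
  at node 41 with bounds (-inf, +inf): OK
  at node 40 with bounds (-inf, 41): OK
  at node 2 with bounds (-inf, 40): OK
  at node 37 with bounds (2, 40): OK
  at node 17 with bounds (37, 40): VIOLATION
Node 17 violates its bound: not (37 < 17 < 40).
Result: Not a valid BST


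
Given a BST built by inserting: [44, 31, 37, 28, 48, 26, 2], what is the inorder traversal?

Tree insertion order: [44, 31, 37, 28, 48, 26, 2]
Tree (level-order array): [44, 31, 48, 28, 37, None, None, 26, None, None, None, 2]
Inorder traversal: [2, 26, 28, 31, 37, 44, 48]


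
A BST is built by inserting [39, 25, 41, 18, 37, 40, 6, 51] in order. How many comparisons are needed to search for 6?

Search path for 6: 39 -> 25 -> 18 -> 6
Found: True
Comparisons: 4


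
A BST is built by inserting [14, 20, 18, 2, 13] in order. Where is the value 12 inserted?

Starting tree (level order): [14, 2, 20, None, 13, 18]
Insertion path: 14 -> 2 -> 13
Result: insert 12 as left child of 13
Final tree (level order): [14, 2, 20, None, 13, 18, None, 12]


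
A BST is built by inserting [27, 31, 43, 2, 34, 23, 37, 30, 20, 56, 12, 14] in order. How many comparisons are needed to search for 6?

Search path for 6: 27 -> 2 -> 23 -> 20 -> 12
Found: False
Comparisons: 5


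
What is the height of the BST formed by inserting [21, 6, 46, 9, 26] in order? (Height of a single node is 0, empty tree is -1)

Insertion order: [21, 6, 46, 9, 26]
Tree (level-order array): [21, 6, 46, None, 9, 26]
Compute height bottom-up (empty subtree = -1):
  height(9) = 1 + max(-1, -1) = 0
  height(6) = 1 + max(-1, 0) = 1
  height(26) = 1 + max(-1, -1) = 0
  height(46) = 1 + max(0, -1) = 1
  height(21) = 1 + max(1, 1) = 2
Height = 2


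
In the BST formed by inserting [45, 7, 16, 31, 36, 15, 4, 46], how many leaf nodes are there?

Tree built from: [45, 7, 16, 31, 36, 15, 4, 46]
Tree (level-order array): [45, 7, 46, 4, 16, None, None, None, None, 15, 31, None, None, None, 36]
Rule: A leaf has 0 children.
Per-node child counts:
  node 45: 2 child(ren)
  node 7: 2 child(ren)
  node 4: 0 child(ren)
  node 16: 2 child(ren)
  node 15: 0 child(ren)
  node 31: 1 child(ren)
  node 36: 0 child(ren)
  node 46: 0 child(ren)
Matching nodes: [4, 15, 36, 46]
Count of leaf nodes: 4


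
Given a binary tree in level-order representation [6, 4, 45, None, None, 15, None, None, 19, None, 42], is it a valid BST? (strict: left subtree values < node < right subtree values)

Level-order array: [6, 4, 45, None, None, 15, None, None, 19, None, 42]
Validate using subtree bounds (lo, hi): at each node, require lo < value < hi,
then recurse left with hi=value and right with lo=value.
Preorder trace (stopping at first violation):
  at node 6 with bounds (-inf, +inf): OK
  at node 4 with bounds (-inf, 6): OK
  at node 45 with bounds (6, +inf): OK
  at node 15 with bounds (6, 45): OK
  at node 19 with bounds (15, 45): OK
  at node 42 with bounds (19, 45): OK
No violation found at any node.
Result: Valid BST


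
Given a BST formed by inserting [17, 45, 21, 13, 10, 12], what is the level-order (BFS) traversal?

Tree insertion order: [17, 45, 21, 13, 10, 12]
Tree (level-order array): [17, 13, 45, 10, None, 21, None, None, 12]
BFS from the root, enqueuing left then right child of each popped node:
  queue [17] -> pop 17, enqueue [13, 45], visited so far: [17]
  queue [13, 45] -> pop 13, enqueue [10], visited so far: [17, 13]
  queue [45, 10] -> pop 45, enqueue [21], visited so far: [17, 13, 45]
  queue [10, 21] -> pop 10, enqueue [12], visited so far: [17, 13, 45, 10]
  queue [21, 12] -> pop 21, enqueue [none], visited so far: [17, 13, 45, 10, 21]
  queue [12] -> pop 12, enqueue [none], visited so far: [17, 13, 45, 10, 21, 12]
Result: [17, 13, 45, 10, 21, 12]


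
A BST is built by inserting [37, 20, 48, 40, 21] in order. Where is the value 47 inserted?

Starting tree (level order): [37, 20, 48, None, 21, 40]
Insertion path: 37 -> 48 -> 40
Result: insert 47 as right child of 40
Final tree (level order): [37, 20, 48, None, 21, 40, None, None, None, None, 47]


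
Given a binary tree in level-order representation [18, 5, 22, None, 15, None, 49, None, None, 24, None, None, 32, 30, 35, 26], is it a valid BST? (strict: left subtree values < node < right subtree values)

Level-order array: [18, 5, 22, None, 15, None, 49, None, None, 24, None, None, 32, 30, 35, 26]
Validate using subtree bounds (lo, hi): at each node, require lo < value < hi,
then recurse left with hi=value and right with lo=value.
Preorder trace (stopping at first violation):
  at node 18 with bounds (-inf, +inf): OK
  at node 5 with bounds (-inf, 18): OK
  at node 15 with bounds (5, 18): OK
  at node 22 with bounds (18, +inf): OK
  at node 49 with bounds (22, +inf): OK
  at node 24 with bounds (22, 49): OK
  at node 32 with bounds (24, 49): OK
  at node 30 with bounds (24, 32): OK
  at node 26 with bounds (24, 30): OK
  at node 35 with bounds (32, 49): OK
No violation found at any node.
Result: Valid BST


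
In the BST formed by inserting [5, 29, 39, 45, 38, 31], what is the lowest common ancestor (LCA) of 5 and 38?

Tree insertion order: [5, 29, 39, 45, 38, 31]
Tree (level-order array): [5, None, 29, None, 39, 38, 45, 31]
In a BST, the LCA of p=5, q=38 is the first node v on the
root-to-leaf path with p <= v <= q (go left if both < v, right if both > v).
Walk from root:
  at 5: 5 <= 5 <= 38, this is the LCA
LCA = 5


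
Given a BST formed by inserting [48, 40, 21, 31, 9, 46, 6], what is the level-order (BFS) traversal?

Tree insertion order: [48, 40, 21, 31, 9, 46, 6]
Tree (level-order array): [48, 40, None, 21, 46, 9, 31, None, None, 6]
BFS from the root, enqueuing left then right child of each popped node:
  queue [48] -> pop 48, enqueue [40], visited so far: [48]
  queue [40] -> pop 40, enqueue [21, 46], visited so far: [48, 40]
  queue [21, 46] -> pop 21, enqueue [9, 31], visited so far: [48, 40, 21]
  queue [46, 9, 31] -> pop 46, enqueue [none], visited so far: [48, 40, 21, 46]
  queue [9, 31] -> pop 9, enqueue [6], visited so far: [48, 40, 21, 46, 9]
  queue [31, 6] -> pop 31, enqueue [none], visited so far: [48, 40, 21, 46, 9, 31]
  queue [6] -> pop 6, enqueue [none], visited so far: [48, 40, 21, 46, 9, 31, 6]
Result: [48, 40, 21, 46, 9, 31, 6]


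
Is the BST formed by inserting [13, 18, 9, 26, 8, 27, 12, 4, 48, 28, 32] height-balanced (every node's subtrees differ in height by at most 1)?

Tree (level-order array): [13, 9, 18, 8, 12, None, 26, 4, None, None, None, None, 27, None, None, None, 48, 28, None, None, 32]
Definition: a tree is height-balanced if, at every node, |h(left) - h(right)| <= 1 (empty subtree has height -1).
Bottom-up per-node check:
  node 4: h_left=-1, h_right=-1, diff=0 [OK], height=0
  node 8: h_left=0, h_right=-1, diff=1 [OK], height=1
  node 12: h_left=-1, h_right=-1, diff=0 [OK], height=0
  node 9: h_left=1, h_right=0, diff=1 [OK], height=2
  node 32: h_left=-1, h_right=-1, diff=0 [OK], height=0
  node 28: h_left=-1, h_right=0, diff=1 [OK], height=1
  node 48: h_left=1, h_right=-1, diff=2 [FAIL (|1--1|=2 > 1)], height=2
  node 27: h_left=-1, h_right=2, diff=3 [FAIL (|-1-2|=3 > 1)], height=3
  node 26: h_left=-1, h_right=3, diff=4 [FAIL (|-1-3|=4 > 1)], height=4
  node 18: h_left=-1, h_right=4, diff=5 [FAIL (|-1-4|=5 > 1)], height=5
  node 13: h_left=2, h_right=5, diff=3 [FAIL (|2-5|=3 > 1)], height=6
Node 48 violates the condition: |1 - -1| = 2 > 1.
Result: Not balanced


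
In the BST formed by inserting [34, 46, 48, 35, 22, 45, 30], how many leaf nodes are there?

Tree built from: [34, 46, 48, 35, 22, 45, 30]
Tree (level-order array): [34, 22, 46, None, 30, 35, 48, None, None, None, 45]
Rule: A leaf has 0 children.
Per-node child counts:
  node 34: 2 child(ren)
  node 22: 1 child(ren)
  node 30: 0 child(ren)
  node 46: 2 child(ren)
  node 35: 1 child(ren)
  node 45: 0 child(ren)
  node 48: 0 child(ren)
Matching nodes: [30, 45, 48]
Count of leaf nodes: 3


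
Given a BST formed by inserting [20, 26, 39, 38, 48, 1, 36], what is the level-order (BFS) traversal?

Tree insertion order: [20, 26, 39, 38, 48, 1, 36]
Tree (level-order array): [20, 1, 26, None, None, None, 39, 38, 48, 36]
BFS from the root, enqueuing left then right child of each popped node:
  queue [20] -> pop 20, enqueue [1, 26], visited so far: [20]
  queue [1, 26] -> pop 1, enqueue [none], visited so far: [20, 1]
  queue [26] -> pop 26, enqueue [39], visited so far: [20, 1, 26]
  queue [39] -> pop 39, enqueue [38, 48], visited so far: [20, 1, 26, 39]
  queue [38, 48] -> pop 38, enqueue [36], visited so far: [20, 1, 26, 39, 38]
  queue [48, 36] -> pop 48, enqueue [none], visited so far: [20, 1, 26, 39, 38, 48]
  queue [36] -> pop 36, enqueue [none], visited so far: [20, 1, 26, 39, 38, 48, 36]
Result: [20, 1, 26, 39, 38, 48, 36]


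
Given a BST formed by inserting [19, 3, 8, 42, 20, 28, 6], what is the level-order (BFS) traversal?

Tree insertion order: [19, 3, 8, 42, 20, 28, 6]
Tree (level-order array): [19, 3, 42, None, 8, 20, None, 6, None, None, 28]
BFS from the root, enqueuing left then right child of each popped node:
  queue [19] -> pop 19, enqueue [3, 42], visited so far: [19]
  queue [3, 42] -> pop 3, enqueue [8], visited so far: [19, 3]
  queue [42, 8] -> pop 42, enqueue [20], visited so far: [19, 3, 42]
  queue [8, 20] -> pop 8, enqueue [6], visited so far: [19, 3, 42, 8]
  queue [20, 6] -> pop 20, enqueue [28], visited so far: [19, 3, 42, 8, 20]
  queue [6, 28] -> pop 6, enqueue [none], visited so far: [19, 3, 42, 8, 20, 6]
  queue [28] -> pop 28, enqueue [none], visited so far: [19, 3, 42, 8, 20, 6, 28]
Result: [19, 3, 42, 8, 20, 6, 28]


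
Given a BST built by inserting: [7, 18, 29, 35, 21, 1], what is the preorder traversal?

Tree insertion order: [7, 18, 29, 35, 21, 1]
Tree (level-order array): [7, 1, 18, None, None, None, 29, 21, 35]
Preorder traversal: [7, 1, 18, 29, 21, 35]


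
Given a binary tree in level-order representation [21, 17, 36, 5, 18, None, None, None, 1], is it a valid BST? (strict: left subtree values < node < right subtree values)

Level-order array: [21, 17, 36, 5, 18, None, None, None, 1]
Validate using subtree bounds (lo, hi): at each node, require lo < value < hi,
then recurse left with hi=value and right with lo=value.
Preorder trace (stopping at first violation):
  at node 21 with bounds (-inf, +inf): OK
  at node 17 with bounds (-inf, 21): OK
  at node 5 with bounds (-inf, 17): OK
  at node 1 with bounds (5, 17): VIOLATION
Node 1 violates its bound: not (5 < 1 < 17).
Result: Not a valid BST


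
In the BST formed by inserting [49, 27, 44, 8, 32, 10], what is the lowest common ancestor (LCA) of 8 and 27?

Tree insertion order: [49, 27, 44, 8, 32, 10]
Tree (level-order array): [49, 27, None, 8, 44, None, 10, 32]
In a BST, the LCA of p=8, q=27 is the first node v on the
root-to-leaf path with p <= v <= q (go left if both < v, right if both > v).
Walk from root:
  at 49: both 8 and 27 < 49, go left
  at 27: 8 <= 27 <= 27, this is the LCA
LCA = 27


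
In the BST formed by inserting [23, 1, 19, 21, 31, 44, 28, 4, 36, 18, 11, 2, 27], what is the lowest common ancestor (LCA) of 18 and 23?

Tree insertion order: [23, 1, 19, 21, 31, 44, 28, 4, 36, 18, 11, 2, 27]
Tree (level-order array): [23, 1, 31, None, 19, 28, 44, 4, 21, 27, None, 36, None, 2, 18, None, None, None, None, None, None, None, None, 11]
In a BST, the LCA of p=18, q=23 is the first node v on the
root-to-leaf path with p <= v <= q (go left if both < v, right if both > v).
Walk from root:
  at 23: 18 <= 23 <= 23, this is the LCA
LCA = 23


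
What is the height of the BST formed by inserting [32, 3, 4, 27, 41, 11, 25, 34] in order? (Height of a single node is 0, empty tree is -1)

Insertion order: [32, 3, 4, 27, 41, 11, 25, 34]
Tree (level-order array): [32, 3, 41, None, 4, 34, None, None, 27, None, None, 11, None, None, 25]
Compute height bottom-up (empty subtree = -1):
  height(25) = 1 + max(-1, -1) = 0
  height(11) = 1 + max(-1, 0) = 1
  height(27) = 1 + max(1, -1) = 2
  height(4) = 1 + max(-1, 2) = 3
  height(3) = 1 + max(-1, 3) = 4
  height(34) = 1 + max(-1, -1) = 0
  height(41) = 1 + max(0, -1) = 1
  height(32) = 1 + max(4, 1) = 5
Height = 5


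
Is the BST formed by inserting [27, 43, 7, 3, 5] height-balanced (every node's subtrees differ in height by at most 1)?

Tree (level-order array): [27, 7, 43, 3, None, None, None, None, 5]
Definition: a tree is height-balanced if, at every node, |h(left) - h(right)| <= 1 (empty subtree has height -1).
Bottom-up per-node check:
  node 5: h_left=-1, h_right=-1, diff=0 [OK], height=0
  node 3: h_left=-1, h_right=0, diff=1 [OK], height=1
  node 7: h_left=1, h_right=-1, diff=2 [FAIL (|1--1|=2 > 1)], height=2
  node 43: h_left=-1, h_right=-1, diff=0 [OK], height=0
  node 27: h_left=2, h_right=0, diff=2 [FAIL (|2-0|=2 > 1)], height=3
Node 7 violates the condition: |1 - -1| = 2 > 1.
Result: Not balanced


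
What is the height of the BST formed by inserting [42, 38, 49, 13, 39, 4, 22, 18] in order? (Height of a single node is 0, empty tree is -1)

Insertion order: [42, 38, 49, 13, 39, 4, 22, 18]
Tree (level-order array): [42, 38, 49, 13, 39, None, None, 4, 22, None, None, None, None, 18]
Compute height bottom-up (empty subtree = -1):
  height(4) = 1 + max(-1, -1) = 0
  height(18) = 1 + max(-1, -1) = 0
  height(22) = 1 + max(0, -1) = 1
  height(13) = 1 + max(0, 1) = 2
  height(39) = 1 + max(-1, -1) = 0
  height(38) = 1 + max(2, 0) = 3
  height(49) = 1 + max(-1, -1) = 0
  height(42) = 1 + max(3, 0) = 4
Height = 4


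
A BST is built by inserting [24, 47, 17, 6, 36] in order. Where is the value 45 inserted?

Starting tree (level order): [24, 17, 47, 6, None, 36]
Insertion path: 24 -> 47 -> 36
Result: insert 45 as right child of 36
Final tree (level order): [24, 17, 47, 6, None, 36, None, None, None, None, 45]


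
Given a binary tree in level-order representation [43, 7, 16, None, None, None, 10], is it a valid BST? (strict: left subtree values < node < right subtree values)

Level-order array: [43, 7, 16, None, None, None, 10]
Validate using subtree bounds (lo, hi): at each node, require lo < value < hi,
then recurse left with hi=value and right with lo=value.
Preorder trace (stopping at first violation):
  at node 43 with bounds (-inf, +inf): OK
  at node 7 with bounds (-inf, 43): OK
  at node 16 with bounds (43, +inf): VIOLATION
Node 16 violates its bound: not (43 < 16 < +inf).
Result: Not a valid BST


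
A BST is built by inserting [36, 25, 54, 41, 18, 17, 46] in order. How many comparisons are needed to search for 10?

Search path for 10: 36 -> 25 -> 18 -> 17
Found: False
Comparisons: 4


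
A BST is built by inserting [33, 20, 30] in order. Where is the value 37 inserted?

Starting tree (level order): [33, 20, None, None, 30]
Insertion path: 33
Result: insert 37 as right child of 33
Final tree (level order): [33, 20, 37, None, 30]


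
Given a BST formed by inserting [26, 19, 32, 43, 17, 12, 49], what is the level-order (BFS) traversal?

Tree insertion order: [26, 19, 32, 43, 17, 12, 49]
Tree (level-order array): [26, 19, 32, 17, None, None, 43, 12, None, None, 49]
BFS from the root, enqueuing left then right child of each popped node:
  queue [26] -> pop 26, enqueue [19, 32], visited so far: [26]
  queue [19, 32] -> pop 19, enqueue [17], visited so far: [26, 19]
  queue [32, 17] -> pop 32, enqueue [43], visited so far: [26, 19, 32]
  queue [17, 43] -> pop 17, enqueue [12], visited so far: [26, 19, 32, 17]
  queue [43, 12] -> pop 43, enqueue [49], visited so far: [26, 19, 32, 17, 43]
  queue [12, 49] -> pop 12, enqueue [none], visited so far: [26, 19, 32, 17, 43, 12]
  queue [49] -> pop 49, enqueue [none], visited so far: [26, 19, 32, 17, 43, 12, 49]
Result: [26, 19, 32, 17, 43, 12, 49]


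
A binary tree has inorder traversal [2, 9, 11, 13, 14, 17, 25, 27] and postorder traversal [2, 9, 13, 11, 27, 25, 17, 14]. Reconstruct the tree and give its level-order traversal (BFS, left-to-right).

Inorder:   [2, 9, 11, 13, 14, 17, 25, 27]
Postorder: [2, 9, 13, 11, 27, 25, 17, 14]
Algorithm: postorder visits root last, so walk postorder right-to-left;
each value is the root of the current inorder slice — split it at that
value, recurse on the right subtree first, then the left.
Recursive splits:
  root=14; inorder splits into left=[2, 9, 11, 13], right=[17, 25, 27]
  root=17; inorder splits into left=[], right=[25, 27]
  root=25; inorder splits into left=[], right=[27]
  root=27; inorder splits into left=[], right=[]
  root=11; inorder splits into left=[2, 9], right=[13]
  root=13; inorder splits into left=[], right=[]
  root=9; inorder splits into left=[2], right=[]
  root=2; inorder splits into left=[], right=[]
Reconstructed level-order: [14, 11, 17, 9, 13, 25, 2, 27]
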